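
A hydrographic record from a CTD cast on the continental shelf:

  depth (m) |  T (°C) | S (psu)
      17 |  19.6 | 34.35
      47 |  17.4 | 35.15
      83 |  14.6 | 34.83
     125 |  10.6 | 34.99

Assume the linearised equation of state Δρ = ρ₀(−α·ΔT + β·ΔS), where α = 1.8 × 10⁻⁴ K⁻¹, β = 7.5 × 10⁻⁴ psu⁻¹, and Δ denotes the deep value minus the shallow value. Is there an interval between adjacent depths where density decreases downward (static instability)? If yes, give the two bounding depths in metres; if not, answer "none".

none

Evaluate Δρ/ρ₀ = −αΔT + βΔS across each adjacent pair:
  17–47 m: −αΔT+βΔS = −(1.8 × 10⁻⁴)(-2.2)+(7.5 × 10⁻⁴)(+0.80) = 1.0 × 10⁻³ → stable
  47–83 m: −αΔT+βΔS = −(1.8 × 10⁻⁴)(-2.8)+(7.5 × 10⁻⁴)(-0.32) = 2.6 × 10⁻⁴ → stable
  83–125 m: −αΔT+βΔS = −(1.8 × 10⁻⁴)(-4.0)+(7.5 × 10⁻⁴)(+0.16) = 8.4 × 10⁻⁴ → stable
Every interval has Δρ > 0: the column is stably stratified throughout.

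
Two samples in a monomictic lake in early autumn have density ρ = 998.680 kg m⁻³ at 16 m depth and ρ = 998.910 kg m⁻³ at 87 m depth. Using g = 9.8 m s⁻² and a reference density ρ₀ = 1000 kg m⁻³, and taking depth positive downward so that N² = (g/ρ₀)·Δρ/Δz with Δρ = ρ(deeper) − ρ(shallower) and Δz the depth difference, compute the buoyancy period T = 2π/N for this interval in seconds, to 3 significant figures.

1.12 × 10³ s

Δρ = 998.910 − 998.680 = 0.230 kg m⁻³ over Δz = 87 − 16 = 71 m.
N² = (9.8/1000) × (0.230/71) = 3.1746 × 10⁻⁵ s⁻².
N = √(3.1746 × 10⁻⁵) = 5.6344 × 10⁻³ rad s⁻¹, so T = 2π/N = 1.1151 × 10³ s ≈ 1.12 × 10³ s.
N² > 0, so the interval is statically stable.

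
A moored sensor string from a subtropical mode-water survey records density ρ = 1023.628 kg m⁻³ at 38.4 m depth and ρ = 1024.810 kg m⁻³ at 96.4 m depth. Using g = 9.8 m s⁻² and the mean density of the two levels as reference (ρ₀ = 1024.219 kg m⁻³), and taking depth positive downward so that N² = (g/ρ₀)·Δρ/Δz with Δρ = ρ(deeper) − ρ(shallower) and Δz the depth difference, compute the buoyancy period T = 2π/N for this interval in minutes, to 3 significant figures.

7.50 min

Δρ = 1024.810 − 1023.628 = 1.182 kg m⁻³ over Δz = 96.4 − 38.4 = 58 m.
N² = (9.8/1024.219) × (1.182/58) = 1.9499 × 10⁻⁴ s⁻².
N = √(1.9499 × 10⁻⁴) = 0.013964 rad s⁻¹, so T = 2π/N = 449.96 s = 7.4993 min ≈ 7.50 min.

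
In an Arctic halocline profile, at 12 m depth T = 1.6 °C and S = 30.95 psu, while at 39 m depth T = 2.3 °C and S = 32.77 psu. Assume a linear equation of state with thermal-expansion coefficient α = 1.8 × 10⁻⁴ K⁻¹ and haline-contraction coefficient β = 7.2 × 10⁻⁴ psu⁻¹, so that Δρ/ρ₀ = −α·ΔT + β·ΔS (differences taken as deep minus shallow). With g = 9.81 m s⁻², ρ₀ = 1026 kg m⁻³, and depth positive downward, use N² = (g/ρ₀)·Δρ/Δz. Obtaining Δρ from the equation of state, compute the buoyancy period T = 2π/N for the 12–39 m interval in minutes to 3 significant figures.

ΔT = +0.7 K, ΔS = +1.82 psu (deep − shallow).
Δρ/ρ₀ = −αΔT + βΔS = -1.26 × 10⁻⁴ + 1.3104 × 10⁻³ = 1.1844 × 10⁻³, so Δρ ≈ 1.215 kg m⁻³.
N² = (g/ρ₀)·Δρ/Δz = g·(Δρ/ρ₀)/Δz = 9.81 × 1.1844 × 10⁻³ / 27 = 4.3033 × 10⁻⁴ s⁻².
N = √(4.3033 × 10⁻⁴) = 0.020744 rad s⁻¹ → T = 2π/N = 302.89 s = 5.0482 min ≈ 5.05 min.

5.05 min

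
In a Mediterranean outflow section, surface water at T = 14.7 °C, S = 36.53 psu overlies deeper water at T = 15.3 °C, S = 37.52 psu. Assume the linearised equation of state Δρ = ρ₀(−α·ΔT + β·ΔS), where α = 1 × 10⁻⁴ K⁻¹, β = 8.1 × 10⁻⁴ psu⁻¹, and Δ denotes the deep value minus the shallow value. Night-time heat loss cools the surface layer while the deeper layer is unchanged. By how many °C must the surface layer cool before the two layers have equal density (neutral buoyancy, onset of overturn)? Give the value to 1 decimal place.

Neutral buoyancy requires Δρ = 0, i.e. −α(T_deep − T_surf′) + β(S_deep − S_surf) = 0.
T_surf′ = T_deep − (β/α)·ΔS = 15.3 − (8.1 × 10⁻⁴/1 × 10⁻⁴)·(+0.99) = 7.281 °C.
Cooling required: 14.7 − (7.281) = 7.419 °C.

7.4 °C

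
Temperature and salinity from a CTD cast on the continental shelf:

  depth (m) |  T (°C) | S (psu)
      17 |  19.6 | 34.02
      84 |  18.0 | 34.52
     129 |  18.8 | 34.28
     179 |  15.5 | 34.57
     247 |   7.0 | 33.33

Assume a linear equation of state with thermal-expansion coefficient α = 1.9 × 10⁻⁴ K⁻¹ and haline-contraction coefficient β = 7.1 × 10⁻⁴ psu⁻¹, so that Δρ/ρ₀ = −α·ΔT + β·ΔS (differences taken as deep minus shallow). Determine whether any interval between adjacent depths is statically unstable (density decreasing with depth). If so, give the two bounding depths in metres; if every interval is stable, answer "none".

Evaluate Δρ/ρ₀ = −αΔT + βΔS across each adjacent pair:
  17–84 m: −αΔT+βΔS = −(1.9 × 10⁻⁴)(-1.6)+(7.1 × 10⁻⁴)(+0.50) = 6.6 × 10⁻⁴ → stable
  84–129 m: −αΔT+βΔS = −(1.9 × 10⁻⁴)(+0.8)+(7.1 × 10⁻⁴)(-0.24) = -3.2 × 10⁻⁴ → UNSTABLE
  129–179 m: −αΔT+βΔS = −(1.9 × 10⁻⁴)(-3.3)+(7.1 × 10⁻⁴)(+0.29) = 8.3 × 10⁻⁴ → stable
  179–247 m: −αΔT+βΔS = −(1.9 × 10⁻⁴)(-8.5)+(7.1 × 10⁻⁴)(-1.24) = 7.3 × 10⁻⁴ → stable
The 84–129 m interval has Δρ < 0: lighter water underlies denser water.

84–129 m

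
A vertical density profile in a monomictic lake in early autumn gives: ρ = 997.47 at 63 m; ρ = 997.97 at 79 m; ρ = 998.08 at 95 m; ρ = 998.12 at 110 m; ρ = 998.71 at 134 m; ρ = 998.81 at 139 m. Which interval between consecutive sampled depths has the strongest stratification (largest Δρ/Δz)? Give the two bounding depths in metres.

Compute the density gradient over each adjacent pair:
  63–79 m: Δρ/Δz = 0.50/16 = 0.031 kg m⁻⁴
  79–95 m: Δρ/Δz = 0.11/16 = 6.9 × 10⁻³ kg m⁻⁴
  95–110 m: Δρ/Δz = 0.04/15 = 2.7 × 10⁻³ kg m⁻⁴
  110–134 m: Δρ/Δz = 0.59/24 = 0.025 kg m⁻⁴
  134–139 m: Δρ/Δz = 0.10/5 = 0.020 kg m⁻⁴
The largest gradient is in the 63–79 m interval — the pycnocline.

63–79 m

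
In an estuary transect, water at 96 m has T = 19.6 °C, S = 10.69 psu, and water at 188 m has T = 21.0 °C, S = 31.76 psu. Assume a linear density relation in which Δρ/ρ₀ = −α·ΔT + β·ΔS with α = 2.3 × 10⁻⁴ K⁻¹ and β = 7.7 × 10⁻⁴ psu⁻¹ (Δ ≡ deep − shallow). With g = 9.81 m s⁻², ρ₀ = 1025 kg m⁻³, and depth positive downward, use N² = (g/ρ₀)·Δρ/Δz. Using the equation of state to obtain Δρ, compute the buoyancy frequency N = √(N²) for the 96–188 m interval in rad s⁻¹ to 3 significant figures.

0.0412 rad s⁻¹

ΔT = +1.4 K, ΔS = +21.07 psu (deep − shallow).
Δρ/ρ₀ = −αΔT + βΔS = -3.22 × 10⁻⁴ + 0.0162239 = 0.0159019, so Δρ ≈ 16.30 kg m⁻³.
N² = (g/ρ₀)·Δρ/Δz = g·(Δρ/ρ₀)/Δz = 9.81 × 0.0159019 / 92 = 1.6956 × 10⁻³ s⁻².
N = √(1.6956 × 10⁻³) = 0.041178 rad s⁻¹ ≈ 0.0412 rad s⁻¹.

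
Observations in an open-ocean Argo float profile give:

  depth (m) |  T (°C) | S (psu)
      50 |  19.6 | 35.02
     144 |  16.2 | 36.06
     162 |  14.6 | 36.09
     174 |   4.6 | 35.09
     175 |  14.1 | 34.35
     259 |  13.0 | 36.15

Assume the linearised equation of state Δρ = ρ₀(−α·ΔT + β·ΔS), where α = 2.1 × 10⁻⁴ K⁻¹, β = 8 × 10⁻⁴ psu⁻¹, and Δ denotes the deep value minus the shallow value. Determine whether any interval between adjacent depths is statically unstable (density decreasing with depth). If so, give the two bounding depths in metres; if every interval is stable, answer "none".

Evaluate Δρ/ρ₀ = −αΔT + βΔS across each adjacent pair:
  50–144 m: −αΔT+βΔS = −(2.1 × 10⁻⁴)(-3.4)+(8 × 10⁻⁴)(+1.04) = 1.5 × 10⁻³ → stable
  144–162 m: −αΔT+βΔS = −(2.1 × 10⁻⁴)(-1.6)+(8 × 10⁻⁴)(+0.03) = 3.6 × 10⁻⁴ → stable
  162–174 m: −αΔT+βΔS = −(2.1 × 10⁻⁴)(-10.0)+(8 × 10⁻⁴)(-1.00) = 1.3 × 10⁻³ → stable
  174–175 m: −αΔT+βΔS = −(2.1 × 10⁻⁴)(+9.5)+(8 × 10⁻⁴)(-0.74) = -2.6 × 10⁻³ → UNSTABLE
  175–259 m: −αΔT+βΔS = −(2.1 × 10⁻⁴)(-1.1)+(8 × 10⁻⁴)(+1.80) = 1.7 × 10⁻³ → stable
The 174–175 m interval has Δρ < 0: lighter water underlies denser water.

174–175 m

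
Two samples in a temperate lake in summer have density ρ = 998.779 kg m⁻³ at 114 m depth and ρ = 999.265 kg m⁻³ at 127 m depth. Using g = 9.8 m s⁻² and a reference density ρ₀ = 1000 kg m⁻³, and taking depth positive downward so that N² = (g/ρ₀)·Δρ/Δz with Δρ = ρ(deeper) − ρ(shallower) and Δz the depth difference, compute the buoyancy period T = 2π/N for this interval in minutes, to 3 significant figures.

Δρ = 999.265 − 998.779 = 0.486 kg m⁻³ over Δz = 127 − 114 = 13 m.
N² = (9.8/1000) × (0.486/13) = 3.6637 × 10⁻⁴ s⁻².
N = √(3.6637 × 10⁻⁴) = 0.019141 rad s⁻¹, so T = 2π/N = 328.26 s = 5.4710 min ≈ 5.47 min.

5.47 min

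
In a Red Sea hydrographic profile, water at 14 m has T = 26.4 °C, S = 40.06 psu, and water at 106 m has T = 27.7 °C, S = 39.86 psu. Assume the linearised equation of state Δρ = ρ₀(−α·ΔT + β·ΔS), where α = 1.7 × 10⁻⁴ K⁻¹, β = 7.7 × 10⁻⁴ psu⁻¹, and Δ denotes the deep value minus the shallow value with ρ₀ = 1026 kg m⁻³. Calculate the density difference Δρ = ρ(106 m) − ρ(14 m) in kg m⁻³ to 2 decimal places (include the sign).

ΔT = +1.3 K, ΔS = -0.20 psu (deep − shallow).
Δρ/ρ₀ = −(1.7 × 10⁻⁴)(+1.3) + (7.7 × 10⁻⁴)(-0.20) = -3.75 × 10⁻⁴.
Δρ = 1026 × (-3.75 × 10⁻⁴) = -0.38 kg m⁻³.
Negative Δρ: lighter below, statically unstable.

-0.38 kg m⁻³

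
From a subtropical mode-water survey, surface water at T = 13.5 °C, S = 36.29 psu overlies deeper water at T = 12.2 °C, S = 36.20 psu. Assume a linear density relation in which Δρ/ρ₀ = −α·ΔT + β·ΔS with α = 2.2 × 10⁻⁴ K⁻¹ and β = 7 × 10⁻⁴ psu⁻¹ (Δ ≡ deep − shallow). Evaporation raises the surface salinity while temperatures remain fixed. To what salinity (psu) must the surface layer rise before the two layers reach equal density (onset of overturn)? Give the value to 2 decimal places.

36.61 psu

Neutral buoyancy requires −α(T_deep − T_surf) + β(S_deep − S_surf′) = 0.
S_surf′ = S_deep − (α/β)·ΔT = 36.20 − (2.2 × 10⁻⁴/7 × 10⁻⁴)·(-1.3) = 36.6086 psu.
Increase required: 36.6086 − 36.29 = 0.3186 psu.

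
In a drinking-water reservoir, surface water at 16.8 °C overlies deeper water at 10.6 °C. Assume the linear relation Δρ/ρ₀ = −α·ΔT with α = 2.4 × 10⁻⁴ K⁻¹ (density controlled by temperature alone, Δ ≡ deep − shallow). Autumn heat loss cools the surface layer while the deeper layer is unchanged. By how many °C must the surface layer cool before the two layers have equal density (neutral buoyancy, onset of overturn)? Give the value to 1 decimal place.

6.2 °C

With temperature the only control, equal density requires T_surf′ = T_deep.
T_surf′ = 10.6 °C.
Cooling required: 16.8 − 10.6 = 6.2 °C.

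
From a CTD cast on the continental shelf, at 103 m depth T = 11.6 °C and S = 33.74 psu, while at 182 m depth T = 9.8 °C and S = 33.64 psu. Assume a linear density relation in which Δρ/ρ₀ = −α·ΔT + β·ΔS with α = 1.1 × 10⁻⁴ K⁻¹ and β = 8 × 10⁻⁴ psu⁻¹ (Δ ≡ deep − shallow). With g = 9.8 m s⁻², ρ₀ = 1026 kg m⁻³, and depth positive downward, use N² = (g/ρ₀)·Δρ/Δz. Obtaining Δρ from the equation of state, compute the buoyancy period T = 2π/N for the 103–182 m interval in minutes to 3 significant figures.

27.4 min

ΔT = -1.8 K, ΔS = -0.10 psu (deep − shallow).
Δρ/ρ₀ = −αΔT + βΔS = 1.98 × 10⁻⁴ − 8.00 × 10⁻⁵ = 1.18 × 10⁻⁴, so Δρ ≈ 0.1211 kg m⁻³.
N² = (g/ρ₀)·Δρ/Δz = g·(Δρ/ρ₀)/Δz = 9.8 × 1.18 × 10⁻⁴ / 79 = 1.4638 × 10⁻⁵ s⁻².
N = √(1.4638 × 10⁻⁵) = 3.8260 × 10⁻³ rad s⁻¹ → T = 2π/N = 1.6422 × 10³ s = 27.370 min ≈ 27.4 min.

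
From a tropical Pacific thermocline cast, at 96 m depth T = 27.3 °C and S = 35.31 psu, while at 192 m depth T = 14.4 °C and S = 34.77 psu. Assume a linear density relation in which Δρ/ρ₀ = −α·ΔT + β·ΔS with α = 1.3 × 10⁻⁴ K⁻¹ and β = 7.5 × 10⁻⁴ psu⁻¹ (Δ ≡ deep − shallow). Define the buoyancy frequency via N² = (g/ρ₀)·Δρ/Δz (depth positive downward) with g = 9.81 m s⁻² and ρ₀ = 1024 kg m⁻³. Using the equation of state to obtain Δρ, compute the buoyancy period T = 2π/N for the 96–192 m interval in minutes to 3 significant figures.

ΔT = -12.9 K, ΔS = -0.54 psu (deep − shallow).
Δρ/ρ₀ = −αΔT + βΔS = 1.677 × 10⁻³ − 4.05 × 10⁻⁴ = 1.272 × 10⁻³, so Δρ ≈ 1.303 kg m⁻³.
N² = (g/ρ₀)·Δρ/Δz = g·(Δρ/ρ₀)/Δz = 9.81 × 1.272 × 10⁻³ / 96 = 1.2998 × 10⁻⁴ s⁻².
N = √(1.2998 × 10⁻⁴) = 0.011401 rad s⁻¹ → T = 2π/N = 551.11 s = 9.1852 min ≈ 9.19 min.

9.19 min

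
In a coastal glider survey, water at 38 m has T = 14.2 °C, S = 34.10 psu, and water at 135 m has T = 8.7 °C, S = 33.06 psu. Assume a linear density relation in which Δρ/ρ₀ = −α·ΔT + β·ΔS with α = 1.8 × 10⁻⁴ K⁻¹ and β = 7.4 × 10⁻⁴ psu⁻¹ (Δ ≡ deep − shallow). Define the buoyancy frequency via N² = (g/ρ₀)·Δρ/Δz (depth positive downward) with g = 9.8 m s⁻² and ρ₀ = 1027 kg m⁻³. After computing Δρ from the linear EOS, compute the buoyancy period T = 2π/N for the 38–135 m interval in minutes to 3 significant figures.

22.2 min

ΔT = -5.5 K, ΔS = -1.04 psu (deep − shallow).
Δρ/ρ₀ = −αΔT + βΔS = 9.90 × 10⁻⁴ − 7.696 × 10⁻⁴ = 2.204 × 10⁻⁴, so Δρ ≈ 0.2264 kg m⁻³.
N² = (g/ρ₀)·Δρ/Δz = g·(Δρ/ρ₀)/Δz = 9.8 × 2.204 × 10⁻⁴ / 97 = 2.2267 × 10⁻⁵ s⁻².
N = √(2.2267 × 10⁻⁵) = 4.7188 × 10⁻³ rad s⁻¹ → T = 2π/N = 1.3315 × 10³ s = 22.192 min ≈ 22.2 min.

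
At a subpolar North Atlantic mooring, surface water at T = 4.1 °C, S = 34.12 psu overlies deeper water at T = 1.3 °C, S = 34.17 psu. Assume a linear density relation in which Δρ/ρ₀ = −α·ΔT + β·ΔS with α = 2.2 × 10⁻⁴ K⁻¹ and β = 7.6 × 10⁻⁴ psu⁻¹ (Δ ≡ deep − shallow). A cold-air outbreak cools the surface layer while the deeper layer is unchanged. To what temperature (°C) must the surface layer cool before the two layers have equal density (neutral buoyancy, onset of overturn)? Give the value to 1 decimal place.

Neutral buoyancy requires Δρ = 0, i.e. −α(T_deep − T_surf′) + β(S_deep − S_surf) = 0.
T_surf′ = T_deep − (β/α)·ΔS = 1.3 − (7.6 × 10⁻⁴/2.2 × 10⁻⁴)·(+0.05) = 1.127 °C.
Cooling required: 4.1 − (1.127) = 2.973 °C.

1.1 °C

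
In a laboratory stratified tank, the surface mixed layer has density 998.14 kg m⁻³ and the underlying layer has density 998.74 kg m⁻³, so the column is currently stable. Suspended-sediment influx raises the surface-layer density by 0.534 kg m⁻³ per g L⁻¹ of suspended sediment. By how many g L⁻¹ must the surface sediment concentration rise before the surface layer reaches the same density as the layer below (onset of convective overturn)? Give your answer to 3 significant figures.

Density deficit of the surface layer: 998.74 − 998.14 = 0.6 kg m⁻³.
Required change = 0.6 / 0.534 = 1.12 g L⁻¹.

1.12 g L⁻¹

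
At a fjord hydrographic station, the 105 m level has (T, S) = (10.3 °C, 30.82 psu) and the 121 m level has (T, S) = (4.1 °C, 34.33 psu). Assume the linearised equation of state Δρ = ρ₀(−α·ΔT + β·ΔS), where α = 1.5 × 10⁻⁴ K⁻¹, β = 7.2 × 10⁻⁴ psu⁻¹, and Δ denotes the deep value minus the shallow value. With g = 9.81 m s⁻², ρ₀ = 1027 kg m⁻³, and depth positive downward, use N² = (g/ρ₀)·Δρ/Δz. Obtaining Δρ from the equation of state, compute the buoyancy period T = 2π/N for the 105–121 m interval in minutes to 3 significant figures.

2.27 min

ΔT = -6.2 K, ΔS = +3.51 psu (deep − shallow).
Δρ/ρ₀ = −αΔT + βΔS = 9.30 × 10⁻⁴ + 2.5272 × 10⁻³ = 3.4572 × 10⁻³, so Δρ ≈ 3.551 kg m⁻³.
N² = (g/ρ₀)·Δρ/Δz = g·(Δρ/ρ₀)/Δz = 9.81 × 3.4572 × 10⁻³ / 16 = 2.1197 × 10⁻³ s⁻².
N = √(2.1197 × 10⁻³) = 0.046040 rad s⁻¹ → T = 2π/N = 136.47 s = 2.2745 min ≈ 2.27 min.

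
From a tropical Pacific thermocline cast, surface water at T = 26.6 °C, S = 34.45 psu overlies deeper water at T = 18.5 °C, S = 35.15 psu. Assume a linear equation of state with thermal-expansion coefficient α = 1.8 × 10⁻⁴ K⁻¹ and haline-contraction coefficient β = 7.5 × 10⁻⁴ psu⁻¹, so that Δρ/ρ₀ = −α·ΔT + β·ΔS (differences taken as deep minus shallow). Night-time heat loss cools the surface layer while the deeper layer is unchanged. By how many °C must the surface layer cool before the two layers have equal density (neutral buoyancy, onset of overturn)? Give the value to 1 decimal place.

11.0 °C

Neutral buoyancy requires Δρ = 0, i.e. −α(T_deep − T_surf′) + β(S_deep − S_surf) = 0.
T_surf′ = T_deep − (β/α)·ΔS = 18.5 − (7.5 × 10⁻⁴/1.8 × 10⁻⁴)·(+0.70) = 15.583 °C.
Cooling required: 26.6 − (15.583) = 11.017 °C.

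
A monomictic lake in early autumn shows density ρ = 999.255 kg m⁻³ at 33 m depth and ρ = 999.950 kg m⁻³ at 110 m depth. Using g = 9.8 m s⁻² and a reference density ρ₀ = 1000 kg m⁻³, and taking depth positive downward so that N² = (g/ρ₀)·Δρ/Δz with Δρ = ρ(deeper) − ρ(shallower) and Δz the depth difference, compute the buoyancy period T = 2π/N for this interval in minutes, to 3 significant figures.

Δρ = 999.950 − 999.255 = 0.695 kg m⁻³ over Δz = 110 − 33 = 77 m.
N² = (9.8/1000) × (0.695/77) = 8.8455 × 10⁻⁵ s⁻².
N = √(8.8455 × 10⁻⁵) = 9.4051 × 10⁻³ rad s⁻¹, so T = 2π/N = 668.06 s = 11.134 min ≈ 11.1 min.
Since Δρ > 0 the layer is stably stratified.

11.1 min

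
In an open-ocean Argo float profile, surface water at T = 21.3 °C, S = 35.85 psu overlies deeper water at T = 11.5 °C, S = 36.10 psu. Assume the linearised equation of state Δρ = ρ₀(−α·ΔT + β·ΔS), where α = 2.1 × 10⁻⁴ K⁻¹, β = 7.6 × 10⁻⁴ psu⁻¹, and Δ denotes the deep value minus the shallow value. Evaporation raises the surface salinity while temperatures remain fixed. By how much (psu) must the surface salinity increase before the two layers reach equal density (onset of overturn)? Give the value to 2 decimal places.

Neutral buoyancy requires −α(T_deep − T_surf) + β(S_deep − S_surf′) = 0.
S_surf′ = S_deep − (α/β)·ΔT = 36.10 − (2.1 × 10⁻⁴/7.6 × 10⁻⁴)·(-9.8) = 38.8079 psu.
Increase required: 38.8079 − 35.85 = 2.9579 psu.

2.96 psu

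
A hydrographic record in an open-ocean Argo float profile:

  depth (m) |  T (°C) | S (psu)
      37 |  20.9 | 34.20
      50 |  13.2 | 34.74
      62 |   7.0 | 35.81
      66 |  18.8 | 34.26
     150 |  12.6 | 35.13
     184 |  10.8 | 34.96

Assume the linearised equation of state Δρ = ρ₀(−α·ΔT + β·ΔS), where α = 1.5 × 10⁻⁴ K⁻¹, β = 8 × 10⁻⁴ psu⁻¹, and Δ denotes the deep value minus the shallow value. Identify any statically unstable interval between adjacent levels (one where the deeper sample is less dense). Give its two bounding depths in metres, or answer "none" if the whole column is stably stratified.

Evaluate Δρ/ρ₀ = −αΔT + βΔS across each adjacent pair:
  37–50 m: −αΔT+βΔS = −(1.5 × 10⁻⁴)(-7.7)+(8 × 10⁻⁴)(+0.54) = 1.6 × 10⁻³ → stable
  50–62 m: −αΔT+βΔS = −(1.5 × 10⁻⁴)(-6.2)+(8 × 10⁻⁴)(+1.07) = 1.8 × 10⁻³ → stable
  62–66 m: −αΔT+βΔS = −(1.5 × 10⁻⁴)(+11.8)+(8 × 10⁻⁴)(-1.55) = -3.0 × 10⁻³ → UNSTABLE
  66–150 m: −αΔT+βΔS = −(1.5 × 10⁻⁴)(-6.2)+(8 × 10⁻⁴)(+0.87) = 1.6 × 10⁻³ → stable
  150–184 m: −αΔT+βΔS = −(1.5 × 10⁻⁴)(-1.8)+(8 × 10⁻⁴)(-0.17) = 1.3 × 10⁻⁴ → stable
The 62–66 m interval has Δρ < 0: lighter water underlies denser water.

62–66 m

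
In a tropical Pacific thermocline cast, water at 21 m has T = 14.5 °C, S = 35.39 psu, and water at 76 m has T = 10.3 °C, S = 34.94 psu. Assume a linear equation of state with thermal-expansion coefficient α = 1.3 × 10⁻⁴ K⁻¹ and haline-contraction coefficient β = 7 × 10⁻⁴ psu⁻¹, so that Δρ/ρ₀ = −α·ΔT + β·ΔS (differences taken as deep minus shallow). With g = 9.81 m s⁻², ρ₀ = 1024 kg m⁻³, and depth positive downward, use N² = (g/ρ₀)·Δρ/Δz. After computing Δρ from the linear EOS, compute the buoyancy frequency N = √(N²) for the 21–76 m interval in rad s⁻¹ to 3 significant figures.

ΔT = -4.2 K, ΔS = -0.45 psu (deep − shallow).
Δρ/ρ₀ = −αΔT + βΔS = 5.46 × 10⁻⁴ − 3.15 × 10⁻⁴ = 2.31 × 10⁻⁴, so Δρ ≈ 0.2365 kg m⁻³.
N² = (g/ρ₀)·Δρ/Δz = g·(Δρ/ρ₀)/Δz = 9.81 × 2.31 × 10⁻⁴ / 55 = 4.1202 × 10⁻⁵ s⁻².
N = √(4.1202 × 10⁻⁵) = 6.4189 × 10⁻³ rad s⁻¹ ≈ 6.42 × 10⁻³ rad s⁻¹.

6.42 × 10⁻³ rad s⁻¹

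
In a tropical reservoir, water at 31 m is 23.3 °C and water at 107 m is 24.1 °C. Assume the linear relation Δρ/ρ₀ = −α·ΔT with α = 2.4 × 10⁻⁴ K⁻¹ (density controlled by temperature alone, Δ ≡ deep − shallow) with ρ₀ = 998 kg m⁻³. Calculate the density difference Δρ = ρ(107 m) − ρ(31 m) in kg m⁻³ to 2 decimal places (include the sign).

-0.19 kg m⁻³

ΔT = +0.8 K, Δρ/ρ₀ = −αΔT = -1.92 × 10⁻⁴.
Δρ = 998 × (-1.92 × 10⁻⁴) = -0.19 kg m⁻³.
Negative Δρ: lighter below, statically unstable.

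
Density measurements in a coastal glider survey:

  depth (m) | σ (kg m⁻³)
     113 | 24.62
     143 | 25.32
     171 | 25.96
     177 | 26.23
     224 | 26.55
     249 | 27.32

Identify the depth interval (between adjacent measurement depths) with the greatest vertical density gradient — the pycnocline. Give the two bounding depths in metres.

171–177 m

Compute the density gradient over each adjacent pair:
  113–143 m: Δρ/Δz = 0.70/30 = 0.023 kg m⁻⁴
  143–171 m: Δρ/Δz = 0.64/28 = 0.023 kg m⁻⁴
  171–177 m: Δρ/Δz = 0.27/6 = 0.045 kg m⁻⁴
  177–224 m: Δρ/Δz = 0.32/47 = 6.8 × 10⁻³ kg m⁻⁴
  224–249 m: Δρ/Δz = 0.77/25 = 0.031 kg m⁻⁴
The largest gradient is in the 171–177 m interval — the pycnocline.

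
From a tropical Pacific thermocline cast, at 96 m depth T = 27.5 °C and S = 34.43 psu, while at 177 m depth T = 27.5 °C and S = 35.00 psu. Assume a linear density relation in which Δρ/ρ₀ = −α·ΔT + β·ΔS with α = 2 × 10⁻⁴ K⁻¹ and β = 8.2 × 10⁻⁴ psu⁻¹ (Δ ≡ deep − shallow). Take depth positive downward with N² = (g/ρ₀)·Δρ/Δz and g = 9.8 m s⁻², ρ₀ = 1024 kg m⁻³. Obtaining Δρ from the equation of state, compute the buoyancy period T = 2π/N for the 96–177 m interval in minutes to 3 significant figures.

ΔT = +0.0 K, ΔS = +0.57 psu (deep − shallow).
Δρ/ρ₀ = −αΔT + βΔS = 0 + 4.674 × 10⁻⁴ = 4.674 × 10⁻⁴, so Δρ ≈ 0.4786 kg m⁻³.
N² = (g/ρ₀)·Δρ/Δz = g·(Δρ/ρ₀)/Δz = 9.8 × 4.674 × 10⁻⁴ / 81 = 5.6550 × 10⁻⁵ s⁻².
N = √(5.6550 × 10⁻⁵) = 7.5200 × 10⁻³ rad s⁻¹ → T = 2π/N = 835.53 s = 13.925 min ≈ 13.9 min.

13.9 min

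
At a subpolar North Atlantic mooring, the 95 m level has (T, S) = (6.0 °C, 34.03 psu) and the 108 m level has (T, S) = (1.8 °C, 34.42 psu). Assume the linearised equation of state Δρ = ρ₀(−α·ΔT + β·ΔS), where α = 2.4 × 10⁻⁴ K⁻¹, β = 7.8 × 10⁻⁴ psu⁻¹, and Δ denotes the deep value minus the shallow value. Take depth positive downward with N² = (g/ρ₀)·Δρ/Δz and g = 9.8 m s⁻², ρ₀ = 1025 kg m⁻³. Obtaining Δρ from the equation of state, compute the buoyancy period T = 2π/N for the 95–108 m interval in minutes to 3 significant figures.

3.33 min

ΔT = -4.2 K, ΔS = +0.39 psu (deep − shallow).
Δρ/ρ₀ = −αΔT + βΔS = 1.008 × 10⁻³ + 3.042 × 10⁻⁴ = 1.3122 × 10⁻³, so Δρ ≈ 1.345 kg m⁻³.
N² = (g/ρ₀)·Δρ/Δz = g·(Δρ/ρ₀)/Δz = 9.8 × 1.3122 × 10⁻³ / 13 = 9.8920 × 10⁻⁴ s⁻².
N = √(9.8920 × 10⁻⁴) = 0.031452 rad s⁻¹ → T = 2π/N = 199.77 s = 3.3295 min ≈ 3.33 min.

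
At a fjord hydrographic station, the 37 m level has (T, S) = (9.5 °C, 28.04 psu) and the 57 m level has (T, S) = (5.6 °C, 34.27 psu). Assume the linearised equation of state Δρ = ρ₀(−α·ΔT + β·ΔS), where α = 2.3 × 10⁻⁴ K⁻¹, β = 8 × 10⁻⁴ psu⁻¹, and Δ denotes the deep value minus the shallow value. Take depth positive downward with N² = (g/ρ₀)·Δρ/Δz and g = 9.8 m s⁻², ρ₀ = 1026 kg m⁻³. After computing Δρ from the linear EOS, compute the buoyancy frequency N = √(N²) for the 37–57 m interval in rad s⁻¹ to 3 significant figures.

ΔT = -3.9 K, ΔS = +6.23 psu (deep − shallow).
Δρ/ρ₀ = −αΔT + βΔS = 8.97 × 10⁻⁴ + 4.984 × 10⁻³ = 5.881 × 10⁻³, so Δρ ≈ 6.034 kg m⁻³.
N² = (g/ρ₀)·Δρ/Δz = g·(Δρ/ρ₀)/Δz = 9.8 × 5.881 × 10⁻³ / 20 = 2.8817 × 10⁻³ s⁻².
N = √(2.8817 × 10⁻³) = 0.053681 rad s⁻¹ ≈ 0.0537 rad s⁻¹.

0.0537 rad s⁻¹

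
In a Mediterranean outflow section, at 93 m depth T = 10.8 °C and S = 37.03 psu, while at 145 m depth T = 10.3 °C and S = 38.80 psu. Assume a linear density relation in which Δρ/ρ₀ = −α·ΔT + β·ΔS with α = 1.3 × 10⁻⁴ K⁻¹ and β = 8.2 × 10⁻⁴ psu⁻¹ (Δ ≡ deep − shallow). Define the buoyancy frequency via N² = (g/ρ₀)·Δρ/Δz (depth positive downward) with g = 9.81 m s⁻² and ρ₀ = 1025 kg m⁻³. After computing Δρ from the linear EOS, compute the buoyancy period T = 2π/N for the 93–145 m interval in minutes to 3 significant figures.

6.19 min

ΔT = -0.5 K, ΔS = +1.77 psu (deep − shallow).
Δρ/ρ₀ = −αΔT + βΔS = 6.50 × 10⁻⁵ + 1.4514 × 10⁻³ = 1.5164 × 10⁻³, so Δρ ≈ 1.554 kg m⁻³.
N² = (g/ρ₀)·Δρ/Δz = g·(Δρ/ρ₀)/Δz = 9.81 × 1.5164 × 10⁻³ / 52 = 2.8607 × 10⁻⁴ s⁻².
N = √(2.8607 × 10⁻⁴) = 0.016914 rad s⁻¹ → T = 2π/N = 371.48 s = 6.1913 min ≈ 6.19 min.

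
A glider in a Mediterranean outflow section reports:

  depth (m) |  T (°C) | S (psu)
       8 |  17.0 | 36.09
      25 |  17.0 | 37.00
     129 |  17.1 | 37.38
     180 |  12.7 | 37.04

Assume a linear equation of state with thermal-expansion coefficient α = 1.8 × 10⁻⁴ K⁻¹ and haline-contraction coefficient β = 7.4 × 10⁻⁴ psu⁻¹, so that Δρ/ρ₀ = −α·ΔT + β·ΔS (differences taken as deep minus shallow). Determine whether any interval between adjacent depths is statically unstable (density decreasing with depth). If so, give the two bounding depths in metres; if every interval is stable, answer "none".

none

Evaluate Δρ/ρ₀ = −αΔT + βΔS across each adjacent pair:
  8–25 m: −αΔT+βΔS = −(1.8 × 10⁻⁴)(+0.0)+(7.4 × 10⁻⁴)(+0.91) = 6.7 × 10⁻⁴ → stable
  25–129 m: −αΔT+βΔS = −(1.8 × 10⁻⁴)(+0.1)+(7.4 × 10⁻⁴)(+0.38) = 2.6 × 10⁻⁴ → stable
  129–180 m: −αΔT+βΔS = −(1.8 × 10⁻⁴)(-4.4)+(7.4 × 10⁻⁴)(-0.34) = 5.4 × 10⁻⁴ → stable
Every interval has Δρ > 0: the column is stably stratified throughout.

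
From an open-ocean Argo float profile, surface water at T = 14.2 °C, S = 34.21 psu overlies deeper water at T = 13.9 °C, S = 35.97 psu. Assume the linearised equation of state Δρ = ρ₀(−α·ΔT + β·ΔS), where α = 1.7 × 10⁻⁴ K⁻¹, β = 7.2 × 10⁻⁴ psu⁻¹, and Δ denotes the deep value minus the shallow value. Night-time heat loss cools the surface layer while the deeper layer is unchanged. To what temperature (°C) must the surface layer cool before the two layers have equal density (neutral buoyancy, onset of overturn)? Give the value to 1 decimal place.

Neutral buoyancy requires Δρ = 0, i.e. −α(T_deep − T_surf′) + β(S_deep − S_surf) = 0.
T_surf′ = T_deep − (β/α)·ΔS = 13.9 − (7.2 × 10⁻⁴/1.7 × 10⁻⁴)·(+1.76) = 6.446 °C.
Cooling required: 14.2 − (6.446) = 7.754 °C.

6.4 °C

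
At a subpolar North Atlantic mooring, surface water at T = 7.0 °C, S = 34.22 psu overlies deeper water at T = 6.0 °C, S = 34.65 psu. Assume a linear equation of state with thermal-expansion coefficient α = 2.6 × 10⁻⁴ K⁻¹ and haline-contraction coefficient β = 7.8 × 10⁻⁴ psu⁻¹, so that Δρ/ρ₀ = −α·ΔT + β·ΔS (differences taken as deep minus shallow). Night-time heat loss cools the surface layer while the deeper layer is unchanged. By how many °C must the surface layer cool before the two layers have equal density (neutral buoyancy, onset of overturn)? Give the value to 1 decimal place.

Neutral buoyancy requires Δρ = 0, i.e. −α(T_deep − T_surf′) + β(S_deep − S_surf) = 0.
T_surf′ = T_deep − (β/α)·ΔS = 6.0 − (7.8 × 10⁻⁴/2.6 × 10⁻⁴)·(+0.43) = 4.710 °C.
Cooling required: 7.0 − (4.710) = 2.290 °C.

2.3 °C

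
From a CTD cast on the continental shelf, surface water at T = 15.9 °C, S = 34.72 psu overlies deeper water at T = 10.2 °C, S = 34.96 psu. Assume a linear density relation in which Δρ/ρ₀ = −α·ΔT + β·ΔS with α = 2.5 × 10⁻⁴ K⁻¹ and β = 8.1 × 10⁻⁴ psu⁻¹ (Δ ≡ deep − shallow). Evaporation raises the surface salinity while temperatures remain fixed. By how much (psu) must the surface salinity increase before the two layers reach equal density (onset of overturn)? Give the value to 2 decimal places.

2.00 psu

Neutral buoyancy requires −α(T_deep − T_surf) + β(S_deep − S_surf′) = 0.
S_surf′ = S_deep − (α/β)·ΔT = 34.96 − (2.5 × 10⁻⁴/8.1 × 10⁻⁴)·(-5.7) = 36.7193 psu.
Increase required: 36.7193 − 34.72 = 1.9993 psu.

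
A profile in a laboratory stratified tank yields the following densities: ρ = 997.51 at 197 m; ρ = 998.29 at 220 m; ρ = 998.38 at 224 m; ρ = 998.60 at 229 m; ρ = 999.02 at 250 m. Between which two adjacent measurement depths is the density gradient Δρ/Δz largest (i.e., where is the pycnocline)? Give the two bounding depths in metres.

224–229 m

Compute the density gradient over each adjacent pair:
  197–220 m: Δρ/Δz = 0.78/23 = 0.034 kg m⁻⁴
  220–224 m: Δρ/Δz = 0.09/4 = 0.022 kg m⁻⁴
  224–229 m: Δρ/Δz = 0.22/5 = 0.044 kg m⁻⁴
  229–250 m: Δρ/Δz = 0.42/21 = 0.020 kg m⁻⁴
The largest gradient is in the 224–229 m interval — the pycnocline.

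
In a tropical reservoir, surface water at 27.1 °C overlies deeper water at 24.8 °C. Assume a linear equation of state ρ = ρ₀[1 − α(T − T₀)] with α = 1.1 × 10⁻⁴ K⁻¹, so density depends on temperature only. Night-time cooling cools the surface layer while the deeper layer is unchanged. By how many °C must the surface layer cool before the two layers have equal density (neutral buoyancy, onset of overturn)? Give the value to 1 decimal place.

With temperature the only control, equal density requires T_surf′ = T_deep.
T_surf′ = 24.8 °C.
Cooling required: 27.1 − 24.8 = 2.3 °C.

2.3 °C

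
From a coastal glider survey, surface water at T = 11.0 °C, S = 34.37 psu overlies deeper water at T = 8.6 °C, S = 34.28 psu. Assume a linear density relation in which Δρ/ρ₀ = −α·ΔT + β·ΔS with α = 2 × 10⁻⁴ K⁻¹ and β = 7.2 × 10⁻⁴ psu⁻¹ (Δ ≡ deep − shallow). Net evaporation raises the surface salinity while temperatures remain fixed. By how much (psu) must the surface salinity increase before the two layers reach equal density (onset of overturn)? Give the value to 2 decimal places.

0.58 psu

Neutral buoyancy requires −α(T_deep − T_surf) + β(S_deep − S_surf′) = 0.
S_surf′ = S_deep − (α/β)·ΔT = 34.28 − (2 × 10⁻⁴/7.2 × 10⁻⁴)·(-2.4) = 34.9467 psu.
Increase required: 34.9467 − 34.37 = 0.5767 psu.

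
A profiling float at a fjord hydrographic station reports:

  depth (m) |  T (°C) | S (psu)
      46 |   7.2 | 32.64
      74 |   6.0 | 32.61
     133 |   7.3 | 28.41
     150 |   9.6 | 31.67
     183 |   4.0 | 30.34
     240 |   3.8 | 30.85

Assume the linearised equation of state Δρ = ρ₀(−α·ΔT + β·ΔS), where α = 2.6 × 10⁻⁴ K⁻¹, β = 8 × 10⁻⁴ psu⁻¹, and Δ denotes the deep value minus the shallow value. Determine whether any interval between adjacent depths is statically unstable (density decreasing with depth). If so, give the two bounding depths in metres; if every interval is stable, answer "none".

Evaluate Δρ/ρ₀ = −αΔT + βΔS across each adjacent pair:
  46–74 m: −αΔT+βΔS = −(2.6 × 10⁻⁴)(-1.2)+(8 × 10⁻⁴)(-0.03) = 2.9 × 10⁻⁴ → stable
  74–133 m: −αΔT+βΔS = −(2.6 × 10⁻⁴)(+1.3)+(8 × 10⁻⁴)(-4.20) = -3.7 × 10⁻³ → UNSTABLE
  133–150 m: −αΔT+βΔS = −(2.6 × 10⁻⁴)(+2.3)+(8 × 10⁻⁴)(+3.26) = 2.0 × 10⁻³ → stable
  150–183 m: −αΔT+βΔS = −(2.6 × 10⁻⁴)(-5.6)+(8 × 10⁻⁴)(-1.33) = 3.9 × 10⁻⁴ → stable
  183–240 m: −αΔT+βΔS = −(2.6 × 10⁻⁴)(-0.2)+(8 × 10⁻⁴)(+0.51) = 4.6 × 10⁻⁴ → stable
The 74–133 m interval has Δρ < 0: lighter water underlies denser water.

74–133 m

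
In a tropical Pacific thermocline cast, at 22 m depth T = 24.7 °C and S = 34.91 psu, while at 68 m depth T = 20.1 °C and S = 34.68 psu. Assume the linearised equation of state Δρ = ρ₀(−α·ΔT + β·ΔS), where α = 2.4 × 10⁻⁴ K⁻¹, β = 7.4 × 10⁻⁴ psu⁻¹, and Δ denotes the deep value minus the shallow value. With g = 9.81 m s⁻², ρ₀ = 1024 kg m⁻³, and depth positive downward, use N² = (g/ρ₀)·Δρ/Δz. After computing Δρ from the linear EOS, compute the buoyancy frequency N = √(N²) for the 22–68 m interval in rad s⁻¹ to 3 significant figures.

0.0141 rad s⁻¹

ΔT = -4.6 K, ΔS = -0.23 psu (deep − shallow).
Δρ/ρ₀ = −αΔT + βΔS = 1.104 × 10⁻³ − 1.702 × 10⁻⁴ = 9.338 × 10⁻⁴, so Δρ ≈ 0.9562 kg m⁻³.
N² = (g/ρ₀)·Δρ/Δz = g·(Δρ/ρ₀)/Δz = 9.81 × 9.338 × 10⁻⁴ / 46 = 1.9914 × 10⁻⁴ s⁻².
N = √(1.9914 × 10⁻⁴) = 0.014112 rad s⁻¹ ≈ 0.0141 rad s⁻¹.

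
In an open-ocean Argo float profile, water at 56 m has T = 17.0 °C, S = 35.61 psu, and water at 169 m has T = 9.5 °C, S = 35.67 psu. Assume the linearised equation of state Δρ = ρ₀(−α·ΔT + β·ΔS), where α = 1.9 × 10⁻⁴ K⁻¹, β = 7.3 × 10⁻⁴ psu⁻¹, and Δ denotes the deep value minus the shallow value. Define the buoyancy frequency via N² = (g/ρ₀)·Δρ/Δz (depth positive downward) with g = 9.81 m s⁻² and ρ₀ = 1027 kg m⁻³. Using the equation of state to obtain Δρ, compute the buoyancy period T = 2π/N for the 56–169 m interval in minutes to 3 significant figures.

9.27 min

ΔT = -7.5 K, ΔS = +0.06 psu (deep − shallow).
Δρ/ρ₀ = −αΔT + βΔS = 1.425 × 10⁻³ + 4.38 × 10⁻⁵ = 1.4688 × 10⁻³, so Δρ ≈ 1.508 kg m⁻³.
N² = (g/ρ₀)·Δρ/Δz = g·(Δρ/ρ₀)/Δz = 9.81 × 1.4688 × 10⁻³ / 113 = 1.2751 × 10⁻⁴ s⁻².
N = √(1.2751 × 10⁻⁴) = 0.011292 rad s⁻¹ → T = 2π/N = 556.43 s = 9.2738 min ≈ 9.27 min.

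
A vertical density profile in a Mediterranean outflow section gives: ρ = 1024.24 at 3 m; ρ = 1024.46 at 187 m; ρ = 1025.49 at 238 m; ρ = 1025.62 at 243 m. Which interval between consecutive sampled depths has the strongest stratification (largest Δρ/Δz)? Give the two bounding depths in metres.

Compute the density gradient over each adjacent pair:
  3–187 m: Δρ/Δz = 0.22/184 = 1.2 × 10⁻³ kg m⁻⁴
  187–238 m: Δρ/Δz = 1.03/51 = 0.020 kg m⁻⁴
  238–243 m: Δρ/Δz = 0.13/5 = 0.026 kg m⁻⁴
The largest gradient is in the 238–243 m interval — the pycnocline.

238–243 m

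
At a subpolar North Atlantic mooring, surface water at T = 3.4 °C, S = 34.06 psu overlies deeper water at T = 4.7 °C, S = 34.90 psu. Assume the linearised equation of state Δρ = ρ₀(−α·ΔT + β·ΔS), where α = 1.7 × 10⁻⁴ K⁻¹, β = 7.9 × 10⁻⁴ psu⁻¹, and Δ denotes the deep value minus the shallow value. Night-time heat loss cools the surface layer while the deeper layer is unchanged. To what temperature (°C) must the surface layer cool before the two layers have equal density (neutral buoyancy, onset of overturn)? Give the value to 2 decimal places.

Neutral buoyancy requires Δρ = 0, i.e. −α(T_deep − T_surf′) + β(S_deep − S_surf) = 0.
T_surf′ = T_deep − (β/α)·ΔS = 4.7 − (7.9 × 10⁻⁴/1.7 × 10⁻⁴)·(+0.84) = 0.7965 °C.
Cooling required: 3.4 − (0.7965) = 2.6035 °C.

0.80 °C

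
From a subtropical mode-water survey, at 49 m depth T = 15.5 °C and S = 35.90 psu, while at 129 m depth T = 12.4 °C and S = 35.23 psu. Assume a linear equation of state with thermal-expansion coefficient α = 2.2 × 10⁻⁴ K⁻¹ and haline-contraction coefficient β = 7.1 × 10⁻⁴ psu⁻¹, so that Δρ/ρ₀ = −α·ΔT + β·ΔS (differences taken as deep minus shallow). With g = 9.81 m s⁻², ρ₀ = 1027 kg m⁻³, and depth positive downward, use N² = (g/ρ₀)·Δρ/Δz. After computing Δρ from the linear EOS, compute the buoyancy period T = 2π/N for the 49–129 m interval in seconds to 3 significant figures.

ΔT = -3.1 K, ΔS = -0.67 psu (deep − shallow).
Δρ/ρ₀ = −αΔT + βΔS = 6.82 × 10⁻⁴ − 4.757 × 10⁻⁴ = 2.063 × 10⁻⁴, so Δρ ≈ 0.2119 kg m⁻³.
N² = (g/ρ₀)·Δρ/Δz = g·(Δρ/ρ₀)/Δz = 9.81 × 2.063 × 10⁻⁴ / 80 = 2.5298 × 10⁻⁵ s⁻².
N = √(2.5298 × 10⁻⁵) = 5.0297 × 10⁻³ rad s⁻¹ → T = 2π/N = 1.2492 × 10³ s ≈ 1.25 × 10³ s.

1.25 × 10³ s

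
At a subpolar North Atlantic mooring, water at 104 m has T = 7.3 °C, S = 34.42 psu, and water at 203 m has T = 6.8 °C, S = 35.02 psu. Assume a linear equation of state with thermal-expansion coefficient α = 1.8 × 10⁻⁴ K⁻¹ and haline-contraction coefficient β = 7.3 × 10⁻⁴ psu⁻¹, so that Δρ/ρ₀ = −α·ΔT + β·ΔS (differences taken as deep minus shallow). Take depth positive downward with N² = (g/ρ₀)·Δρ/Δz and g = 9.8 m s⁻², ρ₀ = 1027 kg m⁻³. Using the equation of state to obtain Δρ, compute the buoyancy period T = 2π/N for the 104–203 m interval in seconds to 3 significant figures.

ΔT = -0.5 K, ΔS = +0.60 psu (deep − shallow).
Δρ/ρ₀ = −αΔT + βΔS = 9.00 × 10⁻⁵ + 4.38 × 10⁻⁴ = 5.28 × 10⁻⁴, so Δρ ≈ 0.5423 kg m⁻³.
N² = (g/ρ₀)·Δρ/Δz = g·(Δρ/ρ₀)/Δz = 9.8 × 5.28 × 10⁻⁴ / 99 = 5.2267 × 10⁻⁵ s⁻².
N = √(5.2267 × 10⁻⁵) = 7.2296 × 10⁻³ rad s⁻¹ → T = 2π/N = 869.09 s ≈ 869 s.

869 s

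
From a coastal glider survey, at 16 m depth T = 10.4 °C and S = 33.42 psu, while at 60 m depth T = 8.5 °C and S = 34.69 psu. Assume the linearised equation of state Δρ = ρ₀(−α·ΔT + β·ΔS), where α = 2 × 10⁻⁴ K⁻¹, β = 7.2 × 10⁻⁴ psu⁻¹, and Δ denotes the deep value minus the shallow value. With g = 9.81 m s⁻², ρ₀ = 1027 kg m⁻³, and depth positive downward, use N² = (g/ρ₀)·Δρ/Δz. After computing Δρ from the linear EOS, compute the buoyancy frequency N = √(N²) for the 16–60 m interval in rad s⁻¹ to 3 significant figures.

ΔT = -1.9 K, ΔS = +1.27 psu (deep − shallow).
Δρ/ρ₀ = −αΔT + βΔS = 3.80 × 10⁻⁴ + 9.144 × 10⁻⁴ = 1.2944 × 10⁻³, so Δρ ≈ 1.329 kg m⁻³.
N² = (g/ρ₀)·Δρ/Δz = g·(Δρ/ρ₀)/Δz = 9.81 × 1.2944 × 10⁻³ / 44 = 2.8859 × 10⁻⁴ s⁻².
N = √(2.8859 × 10⁻⁴) = 0.016988 rad s⁻¹ ≈ 0.0170 rad s⁻¹.

0.0170 rad s⁻¹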